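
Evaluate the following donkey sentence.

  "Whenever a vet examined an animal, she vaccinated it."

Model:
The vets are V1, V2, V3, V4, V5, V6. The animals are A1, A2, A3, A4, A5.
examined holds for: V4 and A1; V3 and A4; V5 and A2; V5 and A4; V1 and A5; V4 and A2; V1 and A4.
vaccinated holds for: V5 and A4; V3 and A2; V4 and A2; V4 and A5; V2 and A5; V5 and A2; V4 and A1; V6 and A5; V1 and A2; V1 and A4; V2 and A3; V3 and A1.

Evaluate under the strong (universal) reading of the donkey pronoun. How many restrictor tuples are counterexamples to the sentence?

2

"it" takes "an animal" as antecedent — a donkey pronoun bound across the clause boundary.
Strong reading: for every (v,a) with examined(v,a), vaccinated(v,a).
Restrictor pairs: (V1,A4) ✓  (V1,A5) ✗  (V3,A4) ✗  (V4,A1) ✓  (V4,A2) ✓  (V5,A2) ✓  (V5,A4) ✓
Counterexamples (restrictor pairs failing the scope): 2.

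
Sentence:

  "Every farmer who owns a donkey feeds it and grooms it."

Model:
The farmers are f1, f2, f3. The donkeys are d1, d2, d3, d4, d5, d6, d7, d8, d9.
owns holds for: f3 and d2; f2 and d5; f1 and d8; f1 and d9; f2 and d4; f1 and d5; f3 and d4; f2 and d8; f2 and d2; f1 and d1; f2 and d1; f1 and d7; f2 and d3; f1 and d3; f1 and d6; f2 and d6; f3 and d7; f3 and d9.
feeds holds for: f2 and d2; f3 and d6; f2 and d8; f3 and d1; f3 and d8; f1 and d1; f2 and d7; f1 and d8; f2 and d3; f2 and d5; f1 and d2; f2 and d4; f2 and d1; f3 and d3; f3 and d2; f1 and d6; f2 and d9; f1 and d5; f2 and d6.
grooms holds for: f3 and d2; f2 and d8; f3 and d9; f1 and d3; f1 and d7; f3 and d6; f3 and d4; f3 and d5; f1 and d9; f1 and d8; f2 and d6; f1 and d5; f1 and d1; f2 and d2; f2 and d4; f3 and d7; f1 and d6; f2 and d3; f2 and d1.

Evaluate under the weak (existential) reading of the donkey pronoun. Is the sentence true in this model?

True

"it" takes "a donkey" as antecedent — a donkey pronoun bound across the clause boundary.
Weak reading: every farmer f with some owns-donkey has at least one owns-donkey d such that feeds(f,d) ∧ grooms(f,d).
Per farmer: f1:✓  f2:✓  f3:✓
Every farmer in the restrictor has a witness.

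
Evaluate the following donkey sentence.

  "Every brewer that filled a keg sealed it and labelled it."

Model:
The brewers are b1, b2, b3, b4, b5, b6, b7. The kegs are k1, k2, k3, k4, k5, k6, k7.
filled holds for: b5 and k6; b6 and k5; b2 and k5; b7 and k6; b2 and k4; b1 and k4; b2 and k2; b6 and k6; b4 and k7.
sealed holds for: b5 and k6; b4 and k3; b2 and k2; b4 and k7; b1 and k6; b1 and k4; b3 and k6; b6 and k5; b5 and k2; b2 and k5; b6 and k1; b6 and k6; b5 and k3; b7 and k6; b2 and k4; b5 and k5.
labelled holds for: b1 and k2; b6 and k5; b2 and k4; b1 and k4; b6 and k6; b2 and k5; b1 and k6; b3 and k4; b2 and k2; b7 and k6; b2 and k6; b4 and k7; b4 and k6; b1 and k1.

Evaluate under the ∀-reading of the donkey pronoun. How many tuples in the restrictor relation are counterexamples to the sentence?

1

"it" takes "a keg" as antecedent — a donkey pronoun bound across the clause boundary.
Strong reading: for every (b,k) with filled(b,k), sealed(b,k) ∧ labelled(b,k).
Restrictor pairs: (b1,k4) ✓  (b2,k2) ✓  (b2,k4) ✓  (b2,k5) ✓  (b4,k7) ✓  (b5,k6) ✗  (b6,k5) ✓  (b6,k6) ✓  (b7,k6) ✓
Counterexamples (restrictor pairs failing the scope): 1.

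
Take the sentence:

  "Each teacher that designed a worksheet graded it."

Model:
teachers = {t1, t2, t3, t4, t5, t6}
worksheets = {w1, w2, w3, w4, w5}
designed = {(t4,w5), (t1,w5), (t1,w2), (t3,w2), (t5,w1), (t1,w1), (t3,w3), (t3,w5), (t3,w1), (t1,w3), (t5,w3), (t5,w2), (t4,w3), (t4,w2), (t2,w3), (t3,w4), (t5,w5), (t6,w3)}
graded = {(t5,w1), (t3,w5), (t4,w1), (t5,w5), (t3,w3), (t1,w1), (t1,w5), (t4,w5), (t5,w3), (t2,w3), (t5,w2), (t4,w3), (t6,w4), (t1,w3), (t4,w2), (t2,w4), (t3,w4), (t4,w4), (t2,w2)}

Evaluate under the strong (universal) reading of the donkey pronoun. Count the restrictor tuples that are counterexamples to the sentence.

"it" takes "a worksheet" as antecedent — a donkey pronoun bound across the clause boundary.
Strong reading: for every (t,w) with designed(t,w), graded(t,w).
Restrictor pairs: (t1,w1) ✓  (t1,w2) ✗  (t1,w3) ✓  (t1,w5) ✓  (t2,w3) ✓  (t3,w1) ✗  (t3,w2) ✗  (t3,w3) ✓  (t3,w4) ✓  (t3,w5) ✓  (t4,w2) ✓  (t4,w3) ✓  (t4,w5) ✓  (t5,w1) ✓  (t5,w2) ✓  (t5,w3) ✓  (t5,w5) ✓  (t6,w3) ✗
Counterexamples (restrictor pairs failing the scope): 4.

4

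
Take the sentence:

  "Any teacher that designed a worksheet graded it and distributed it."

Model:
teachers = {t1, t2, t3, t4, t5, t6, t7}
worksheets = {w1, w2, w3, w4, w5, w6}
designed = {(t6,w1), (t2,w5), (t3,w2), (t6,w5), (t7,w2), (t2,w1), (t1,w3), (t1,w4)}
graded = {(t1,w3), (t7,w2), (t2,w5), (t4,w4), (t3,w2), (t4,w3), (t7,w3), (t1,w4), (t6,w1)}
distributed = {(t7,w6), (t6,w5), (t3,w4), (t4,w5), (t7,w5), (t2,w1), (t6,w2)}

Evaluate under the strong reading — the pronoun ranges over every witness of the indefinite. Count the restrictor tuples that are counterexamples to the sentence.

8

"it" takes "a worksheet" as antecedent — a donkey pronoun bound across the clause boundary.
Strong reading: for every (t,w) with designed(t,w), graded(t,w) ∧ distributed(t,w).
Restrictor pairs: (t1,w3) ✗  (t1,w4) ✗  (t2,w1) ✗  (t2,w5) ✗  (t3,w2) ✗  (t6,w1) ✗  (t6,w5) ✗  (t7,w2) ✗
Counterexamples (restrictor pairs failing the scope): 8.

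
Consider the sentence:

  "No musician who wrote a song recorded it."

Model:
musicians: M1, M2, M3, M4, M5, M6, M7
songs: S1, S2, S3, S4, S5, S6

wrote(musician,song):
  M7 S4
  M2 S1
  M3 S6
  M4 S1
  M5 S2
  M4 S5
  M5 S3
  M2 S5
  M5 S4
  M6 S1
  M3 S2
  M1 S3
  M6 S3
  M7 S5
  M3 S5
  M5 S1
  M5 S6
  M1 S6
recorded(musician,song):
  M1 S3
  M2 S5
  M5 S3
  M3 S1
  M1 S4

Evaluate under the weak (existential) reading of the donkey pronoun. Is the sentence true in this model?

False

"it" takes "a song" as antecedent — a donkey pronoun bound across the clause boundary.
Truth condition: for no (m,s) with wrote(m,s) does recorded(m,s) hold.
Restrictor pairs — does the scope hold? (M1,S3):holds  (M1,S6):fails  (M2,S1):fails  (M2,S5):holds  (M3,S2):fails  (M3,S5):fails  (M3,S6):fails  (M4,S1):fails  (M4,S5):fails  (M5,S1):fails  (M5,S2):fails  (M5,S3):holds  (M5,S4):fails  (M5,S6):fails  (M6,S1):fails  (M6,S3):fails  (M7,S4):fails  (M7,S5):fails
Scope holds for 3 pair(s), so the sentence is false.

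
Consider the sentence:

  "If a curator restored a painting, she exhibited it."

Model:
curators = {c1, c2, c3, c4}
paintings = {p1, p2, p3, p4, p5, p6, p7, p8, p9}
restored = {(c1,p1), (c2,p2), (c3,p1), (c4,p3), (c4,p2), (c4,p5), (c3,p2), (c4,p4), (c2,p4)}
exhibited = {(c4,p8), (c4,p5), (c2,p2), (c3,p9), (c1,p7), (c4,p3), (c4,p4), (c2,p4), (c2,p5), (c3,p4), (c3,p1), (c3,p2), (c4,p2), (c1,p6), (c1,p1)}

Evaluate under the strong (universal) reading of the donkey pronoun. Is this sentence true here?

True

"it" takes "a painting" as antecedent — a donkey pronoun bound across the clause boundary.
Strong reading: for every (c,p) with restored(c,p), exhibited(c,p).
Restrictor pairs: (c1,p1) ✓  (c2,p2) ✓  (c2,p4) ✓  (c3,p1) ✓  (c3,p2) ✓  (c4,p2) ✓  (c4,p3) ✓  (c4,p4) ✓  (c4,p5) ✓
Every restrictor pair satisfies the scope.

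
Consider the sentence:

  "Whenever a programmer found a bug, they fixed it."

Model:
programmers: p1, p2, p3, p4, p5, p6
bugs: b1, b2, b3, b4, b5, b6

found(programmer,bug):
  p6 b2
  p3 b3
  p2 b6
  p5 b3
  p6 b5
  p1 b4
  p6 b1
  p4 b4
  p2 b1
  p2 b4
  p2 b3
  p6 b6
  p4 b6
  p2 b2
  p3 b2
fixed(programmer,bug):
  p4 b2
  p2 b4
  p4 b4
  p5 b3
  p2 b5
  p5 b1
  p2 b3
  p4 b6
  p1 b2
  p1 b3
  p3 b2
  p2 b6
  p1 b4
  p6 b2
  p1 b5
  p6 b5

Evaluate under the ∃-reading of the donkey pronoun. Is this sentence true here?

True

"it" takes "a bug" as antecedent — a donkey pronoun bound across the clause boundary.
Weak reading: every programmer p with some found-bug has at least one found-bug b such that fixed(p,b).
Per programmer: p1:✓  p2:✓  p3:✓  p4:✓  p5:✓  p6:✓
Every programmer in the restrictor has a witness.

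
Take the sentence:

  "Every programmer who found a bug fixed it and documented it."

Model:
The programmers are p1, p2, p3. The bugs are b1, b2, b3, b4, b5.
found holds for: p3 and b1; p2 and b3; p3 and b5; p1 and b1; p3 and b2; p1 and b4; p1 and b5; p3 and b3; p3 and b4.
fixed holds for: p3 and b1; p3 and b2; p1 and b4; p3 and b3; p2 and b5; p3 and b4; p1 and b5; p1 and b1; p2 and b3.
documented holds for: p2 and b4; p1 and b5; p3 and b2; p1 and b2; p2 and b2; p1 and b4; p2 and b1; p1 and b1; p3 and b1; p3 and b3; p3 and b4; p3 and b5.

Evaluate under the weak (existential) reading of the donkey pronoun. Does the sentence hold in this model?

False

"it" takes "a bug" as antecedent — a donkey pronoun bound across the clause boundary.
Weak reading: every programmer p with some found-bug has at least one found-bug b such that fixed(p,b) ∧ documented(p,b).
Per programmer: p1:✓  p2:✗  p3:✓
p2 has no witness among its found-bugs.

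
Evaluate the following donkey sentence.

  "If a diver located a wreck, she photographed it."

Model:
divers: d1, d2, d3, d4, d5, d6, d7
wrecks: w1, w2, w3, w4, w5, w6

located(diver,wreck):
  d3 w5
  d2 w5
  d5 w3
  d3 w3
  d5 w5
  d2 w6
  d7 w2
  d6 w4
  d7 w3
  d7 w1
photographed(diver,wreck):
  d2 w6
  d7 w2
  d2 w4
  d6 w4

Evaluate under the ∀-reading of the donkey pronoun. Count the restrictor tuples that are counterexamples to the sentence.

"it" takes "a wreck" as antecedent — a donkey pronoun bound across the clause boundary.
Strong reading: for every (d,w) with located(d,w), photographed(d,w).
Restrictor pairs: (d2,w5) ✗  (d2,w6) ✓  (d3,w3) ✗  (d3,w5) ✗  (d5,w3) ✗  (d5,w5) ✗  (d6,w4) ✓  (d7,w1) ✗  (d7,w2) ✓  (d7,w3) ✗
Counterexamples (restrictor pairs failing the scope): 7.

7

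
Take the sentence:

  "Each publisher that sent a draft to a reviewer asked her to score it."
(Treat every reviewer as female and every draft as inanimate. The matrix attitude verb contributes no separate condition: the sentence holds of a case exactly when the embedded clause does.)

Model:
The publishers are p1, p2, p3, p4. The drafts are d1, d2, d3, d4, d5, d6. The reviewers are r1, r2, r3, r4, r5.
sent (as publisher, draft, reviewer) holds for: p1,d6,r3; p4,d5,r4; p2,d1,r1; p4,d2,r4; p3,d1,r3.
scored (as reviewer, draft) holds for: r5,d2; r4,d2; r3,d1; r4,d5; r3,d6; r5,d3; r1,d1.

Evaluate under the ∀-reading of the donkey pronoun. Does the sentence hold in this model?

"her" takes "a reviewer" as antecedent and "it" takes "a draft"; both are donkey pronouns co-varying with the restrictor.
Strong reading: for every (p,d,r) with sent(p,d,r), scored(r,d).
Restrictor triples: (p1,d6,r3)→scored(r3,d6) ✓  (p2,d1,r1)→scored(r1,d1) ✓  (p3,d1,r3)→scored(r3,d1) ✓  (p4,d2,r4)→scored(r4,d2) ✓  (p4,d5,r4)→scored(r4,d5) ✓
Every restrictor triple satisfies the scope.

True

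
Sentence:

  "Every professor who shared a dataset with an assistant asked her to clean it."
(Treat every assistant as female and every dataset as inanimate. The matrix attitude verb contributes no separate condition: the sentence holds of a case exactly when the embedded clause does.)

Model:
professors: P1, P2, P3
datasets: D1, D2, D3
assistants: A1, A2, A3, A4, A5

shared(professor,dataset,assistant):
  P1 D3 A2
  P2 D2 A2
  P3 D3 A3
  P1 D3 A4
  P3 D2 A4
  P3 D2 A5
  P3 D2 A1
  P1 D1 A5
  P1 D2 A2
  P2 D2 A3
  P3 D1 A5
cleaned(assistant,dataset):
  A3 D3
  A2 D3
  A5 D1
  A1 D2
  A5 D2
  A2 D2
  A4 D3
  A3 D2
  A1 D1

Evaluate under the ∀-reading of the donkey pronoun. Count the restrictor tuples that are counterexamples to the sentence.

"her" takes "an assistant" as antecedent and "it" takes "a dataset"; both are donkey pronouns co-varying with the restrictor.
Strong reading: for every (p,d,a) with shared(p,d,a), cleaned(a,d).
Restrictor triples: (P1,D1,A5)→cleaned(A5,D1) ✓  (P1,D2,A2)→cleaned(A2,D2) ✓  (P1,D3,A2)→cleaned(A2,D3) ✓  (P1,D3,A4)→cleaned(A4,D3) ✓  (P2,D2,A2)→cleaned(A2,D2) ✓  (P2,D2,A3)→cleaned(A3,D2) ✓  (P3,D1,A5)→cleaned(A5,D1) ✓  (P3,D2,A1)→cleaned(A1,D2) ✓  (P3,D2,A4)→cleaned(A4,D2) ✗  (P3,D2,A5)→cleaned(A5,D2) ✓  (P3,D3,A3)→cleaned(A3,D3) ✓
Counterexamples (restrictor triples failing the scope): 1.

1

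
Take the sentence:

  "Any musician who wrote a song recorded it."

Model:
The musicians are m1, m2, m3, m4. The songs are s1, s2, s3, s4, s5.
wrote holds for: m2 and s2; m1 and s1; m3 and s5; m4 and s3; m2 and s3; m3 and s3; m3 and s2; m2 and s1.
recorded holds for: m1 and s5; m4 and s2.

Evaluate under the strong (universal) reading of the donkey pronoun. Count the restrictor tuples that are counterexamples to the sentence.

8

"it" takes "a song" as antecedent — a donkey pronoun bound across the clause boundary.
Strong reading: for every (m,s) with wrote(m,s), recorded(m,s).
Restrictor pairs: (m1,s1) ✗  (m2,s1) ✗  (m2,s2) ✗  (m2,s3) ✗  (m3,s2) ✗  (m3,s3) ✗  (m3,s5) ✗  (m4,s3) ✗
Counterexamples (restrictor pairs failing the scope): 8.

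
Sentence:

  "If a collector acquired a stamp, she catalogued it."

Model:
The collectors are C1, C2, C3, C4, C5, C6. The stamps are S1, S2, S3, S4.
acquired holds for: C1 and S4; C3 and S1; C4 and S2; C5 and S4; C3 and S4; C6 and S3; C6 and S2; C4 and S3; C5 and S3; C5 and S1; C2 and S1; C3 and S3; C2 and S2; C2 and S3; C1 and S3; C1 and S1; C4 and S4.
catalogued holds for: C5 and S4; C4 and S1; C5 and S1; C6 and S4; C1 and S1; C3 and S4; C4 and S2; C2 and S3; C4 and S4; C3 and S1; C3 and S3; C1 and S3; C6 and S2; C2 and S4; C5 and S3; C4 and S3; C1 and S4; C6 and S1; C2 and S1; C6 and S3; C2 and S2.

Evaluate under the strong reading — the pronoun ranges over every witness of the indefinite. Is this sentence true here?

True

"it" takes "a stamp" as antecedent — a donkey pronoun bound across the clause boundary.
Strong reading: for every (c,s) with acquired(c,s), catalogued(c,s).
Restrictor pairs: (C1,S1) ✓  (C1,S3) ✓  (C1,S4) ✓  (C2,S1) ✓  (C2,S2) ✓  (C2,S3) ✓  (C3,S1) ✓  (C3,S3) ✓  (C3,S4) ✓  (C4,S2) ✓  (C4,S3) ✓  (C4,S4) ✓  (C5,S1) ✓  (C5,S3) ✓  (C5,S4) ✓  (C6,S2) ✓  (C6,S3) ✓
Every restrictor pair satisfies the scope.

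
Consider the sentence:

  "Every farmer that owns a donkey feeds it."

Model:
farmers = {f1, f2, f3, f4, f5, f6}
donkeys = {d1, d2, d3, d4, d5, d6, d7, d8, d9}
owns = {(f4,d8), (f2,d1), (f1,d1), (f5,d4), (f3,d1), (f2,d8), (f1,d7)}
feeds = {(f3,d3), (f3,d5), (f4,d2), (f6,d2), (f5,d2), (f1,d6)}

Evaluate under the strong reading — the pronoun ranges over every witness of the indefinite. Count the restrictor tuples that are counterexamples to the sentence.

"it" takes "a donkey" as antecedent — a donkey pronoun bound across the clause boundary.
Strong reading: for every (f,d) with owns(f,d), feeds(f,d).
Restrictor pairs: (f1,d1) ✗  (f1,d7) ✗  (f2,d1) ✗  (f2,d8) ✗  (f3,d1) ✗  (f4,d8) ✗  (f5,d4) ✗
Counterexamples (restrictor pairs failing the scope): 7.

7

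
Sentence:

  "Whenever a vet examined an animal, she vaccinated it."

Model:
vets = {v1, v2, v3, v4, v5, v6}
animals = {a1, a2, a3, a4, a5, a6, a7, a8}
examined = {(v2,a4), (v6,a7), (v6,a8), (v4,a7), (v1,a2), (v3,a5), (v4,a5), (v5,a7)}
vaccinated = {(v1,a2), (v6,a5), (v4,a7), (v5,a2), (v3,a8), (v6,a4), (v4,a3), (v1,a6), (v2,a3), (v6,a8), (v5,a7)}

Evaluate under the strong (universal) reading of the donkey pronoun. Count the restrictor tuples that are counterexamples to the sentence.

"it" takes "an animal" as antecedent — a donkey pronoun bound across the clause boundary.
Strong reading: for every (v,a) with examined(v,a), vaccinated(v,a).
Restrictor pairs: (v1,a2) ✓  (v2,a4) ✗  (v3,a5) ✗  (v4,a5) ✗  (v4,a7) ✓  (v5,a7) ✓  (v6,a7) ✗  (v6,a8) ✓
Counterexamples (restrictor pairs failing the scope): 4.

4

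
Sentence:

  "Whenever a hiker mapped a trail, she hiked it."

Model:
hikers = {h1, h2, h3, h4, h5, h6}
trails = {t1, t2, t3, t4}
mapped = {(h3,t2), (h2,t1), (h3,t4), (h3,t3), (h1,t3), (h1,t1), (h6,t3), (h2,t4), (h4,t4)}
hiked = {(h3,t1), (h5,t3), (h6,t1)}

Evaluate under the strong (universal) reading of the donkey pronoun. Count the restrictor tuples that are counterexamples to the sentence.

9

"it" takes "a trail" as antecedent — a donkey pronoun bound across the clause boundary.
Strong reading: for every (h,t) with mapped(h,t), hiked(h,t).
Restrictor pairs: (h1,t1) ✗  (h1,t3) ✗  (h2,t1) ✗  (h2,t4) ✗  (h3,t2) ✗  (h3,t3) ✗  (h3,t4) ✗  (h4,t4) ✗  (h6,t3) ✗
Counterexamples (restrictor pairs failing the scope): 9.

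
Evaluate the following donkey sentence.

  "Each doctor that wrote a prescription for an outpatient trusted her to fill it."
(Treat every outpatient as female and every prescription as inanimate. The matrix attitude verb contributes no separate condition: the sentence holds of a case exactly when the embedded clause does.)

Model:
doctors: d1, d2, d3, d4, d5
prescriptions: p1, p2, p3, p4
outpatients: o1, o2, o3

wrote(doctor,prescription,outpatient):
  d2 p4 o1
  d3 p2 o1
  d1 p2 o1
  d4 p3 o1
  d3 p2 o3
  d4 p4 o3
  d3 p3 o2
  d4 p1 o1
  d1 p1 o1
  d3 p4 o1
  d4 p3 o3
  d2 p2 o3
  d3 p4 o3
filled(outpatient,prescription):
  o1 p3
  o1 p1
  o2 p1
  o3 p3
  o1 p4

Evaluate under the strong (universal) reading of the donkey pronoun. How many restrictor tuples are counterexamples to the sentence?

7

"her" takes "an outpatient" as antecedent and "it" takes "a prescription"; both are donkey pronouns co-varying with the restrictor.
Strong reading: for every (d,p,o) with wrote(d,p,o), filled(o,p).
Restrictor triples: (d1,p1,o1)→filled(o1,p1) ✓  (d1,p2,o1)→filled(o1,p2) ✗  (d2,p2,o3)→filled(o3,p2) ✗  (d2,p4,o1)→filled(o1,p4) ✓  (d3,p2,o1)→filled(o1,p2) ✗  (d3,p2,o3)→filled(o3,p2) ✗  (d3,p3,o2)→filled(o2,p3) ✗  (d3,p4,o1)→filled(o1,p4) ✓  (d3,p4,o3)→filled(o3,p4) ✗  (d4,p1,o1)→filled(o1,p1) ✓  (d4,p3,o1)→filled(o1,p3) ✓  (d4,p3,o3)→filled(o3,p3) ✓  (d4,p4,o3)→filled(o3,p4) ✗
Counterexamples (restrictor triples failing the scope): 7.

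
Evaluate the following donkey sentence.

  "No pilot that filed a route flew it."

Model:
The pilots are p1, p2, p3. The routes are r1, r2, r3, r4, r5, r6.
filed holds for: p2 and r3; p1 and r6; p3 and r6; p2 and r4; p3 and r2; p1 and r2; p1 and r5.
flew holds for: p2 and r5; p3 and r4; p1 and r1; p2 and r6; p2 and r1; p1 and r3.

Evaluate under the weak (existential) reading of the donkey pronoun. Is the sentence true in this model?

"it" takes "a route" as antecedent — a donkey pronoun bound across the clause boundary.
Truth condition: for no (p,r) with filed(p,r) does flew(p,r) hold.
Restrictor pairs — does the scope hold? (p1,r2):fails  (p1,r5):fails  (p1,r6):fails  (p2,r3):fails  (p2,r4):fails  (p3,r2):fails  (p3,r6):fails
Scope holds for no restrictor pair, so the sentence is true.

True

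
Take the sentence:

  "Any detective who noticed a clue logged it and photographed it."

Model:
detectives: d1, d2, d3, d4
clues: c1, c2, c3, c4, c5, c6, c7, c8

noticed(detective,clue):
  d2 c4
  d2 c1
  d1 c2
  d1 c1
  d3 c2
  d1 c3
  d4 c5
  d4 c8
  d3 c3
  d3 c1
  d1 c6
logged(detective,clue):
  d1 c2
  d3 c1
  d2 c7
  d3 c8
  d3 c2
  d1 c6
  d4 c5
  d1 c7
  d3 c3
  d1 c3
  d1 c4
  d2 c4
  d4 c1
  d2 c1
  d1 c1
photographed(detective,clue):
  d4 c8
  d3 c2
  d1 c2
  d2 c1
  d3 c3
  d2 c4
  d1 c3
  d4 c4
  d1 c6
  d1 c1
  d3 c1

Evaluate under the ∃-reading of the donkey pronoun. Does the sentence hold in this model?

False

"it" takes "a clue" as antecedent — a donkey pronoun bound across the clause boundary.
Weak reading: every detective d with some noticed-clue has at least one noticed-clue c such that logged(d,c) ∧ photographed(d,c).
Per detective: d1:✓  d2:✓  d3:✓  d4:✗
d4 has no witness among its noticed-clues.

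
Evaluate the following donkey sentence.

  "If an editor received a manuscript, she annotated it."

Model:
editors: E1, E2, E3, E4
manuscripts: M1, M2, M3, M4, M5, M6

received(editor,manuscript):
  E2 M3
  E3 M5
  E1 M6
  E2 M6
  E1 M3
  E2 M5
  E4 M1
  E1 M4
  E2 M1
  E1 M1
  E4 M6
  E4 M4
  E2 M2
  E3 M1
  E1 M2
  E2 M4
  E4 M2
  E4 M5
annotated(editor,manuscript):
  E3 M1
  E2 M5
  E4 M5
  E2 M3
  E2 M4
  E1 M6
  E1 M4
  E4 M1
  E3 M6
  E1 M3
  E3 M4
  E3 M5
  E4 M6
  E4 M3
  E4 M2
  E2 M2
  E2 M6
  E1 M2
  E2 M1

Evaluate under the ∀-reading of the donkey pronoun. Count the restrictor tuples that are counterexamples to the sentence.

2

"it" takes "a manuscript" as antecedent — a donkey pronoun bound across the clause boundary.
Strong reading: for every (e,m) with received(e,m), annotated(e,m).
Restrictor pairs: (E1,M1) ✗  (E1,M2) ✓  (E1,M3) ✓  (E1,M4) ✓  (E1,M6) ✓  (E2,M1) ✓  (E2,M2) ✓  (E2,M3) ✓  (E2,M4) ✓  (E2,M5) ✓  (E2,M6) ✓  (E3,M1) ✓  (E3,M5) ✓  (E4,M1) ✓  (E4,M2) ✓  (E4,M4) ✗  (E4,M5) ✓  (E4,M6) ✓
Counterexamples (restrictor pairs failing the scope): 2.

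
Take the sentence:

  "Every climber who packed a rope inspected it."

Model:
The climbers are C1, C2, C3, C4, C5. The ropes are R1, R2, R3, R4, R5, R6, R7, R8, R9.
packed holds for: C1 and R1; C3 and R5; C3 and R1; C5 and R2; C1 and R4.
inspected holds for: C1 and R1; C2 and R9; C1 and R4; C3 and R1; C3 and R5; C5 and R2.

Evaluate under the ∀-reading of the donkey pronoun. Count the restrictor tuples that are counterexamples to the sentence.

0

"it" takes "a rope" as antecedent — a donkey pronoun bound across the clause boundary.
Strong reading: for every (c,r) with packed(c,r), inspected(c,r).
Restrictor pairs: (C1,R1) ✓  (C1,R4) ✓  (C3,R1) ✓  (C3,R5) ✓  (C5,R2) ✓
Counterexamples (restrictor pairs failing the scope): 0.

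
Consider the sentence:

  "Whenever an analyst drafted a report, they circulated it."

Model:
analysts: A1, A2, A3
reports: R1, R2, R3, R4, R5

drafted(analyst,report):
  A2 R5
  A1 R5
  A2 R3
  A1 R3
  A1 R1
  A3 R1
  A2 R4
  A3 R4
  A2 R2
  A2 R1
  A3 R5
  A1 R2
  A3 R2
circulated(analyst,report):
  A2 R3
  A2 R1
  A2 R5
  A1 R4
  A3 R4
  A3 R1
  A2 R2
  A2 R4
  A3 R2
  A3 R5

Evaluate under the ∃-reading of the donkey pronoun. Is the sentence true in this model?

False

"it" takes "a report" as antecedent — a donkey pronoun bound across the clause boundary.
Weak reading: every analyst a with some drafted-report has at least one drafted-report r such that circulated(a,r).
Per analyst: A1:✗  A2:✓  A3:✓
A1 has no witness among its drafted-reports.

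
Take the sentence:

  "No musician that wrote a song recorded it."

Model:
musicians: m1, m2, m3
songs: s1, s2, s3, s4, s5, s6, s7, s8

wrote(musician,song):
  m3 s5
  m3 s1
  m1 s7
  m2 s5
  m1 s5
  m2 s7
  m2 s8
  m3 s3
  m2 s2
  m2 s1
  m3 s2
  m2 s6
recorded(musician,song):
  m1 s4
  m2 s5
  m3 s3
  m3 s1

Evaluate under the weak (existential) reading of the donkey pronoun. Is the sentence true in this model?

False

"it" takes "a song" as antecedent — a donkey pronoun bound across the clause boundary.
Truth condition: for no (m,s) with wrote(m,s) does recorded(m,s) hold.
Restrictor pairs — does the scope hold? (m1,s5):fails  (m1,s7):fails  (m2,s1):fails  (m2,s2):fails  (m2,s5):holds  (m2,s6):fails  (m2,s7):fails  (m2,s8):fails  (m3,s1):holds  (m3,s2):fails  (m3,s3):holds  (m3,s5):fails
Scope holds for 3 pair(s), so the sentence is false.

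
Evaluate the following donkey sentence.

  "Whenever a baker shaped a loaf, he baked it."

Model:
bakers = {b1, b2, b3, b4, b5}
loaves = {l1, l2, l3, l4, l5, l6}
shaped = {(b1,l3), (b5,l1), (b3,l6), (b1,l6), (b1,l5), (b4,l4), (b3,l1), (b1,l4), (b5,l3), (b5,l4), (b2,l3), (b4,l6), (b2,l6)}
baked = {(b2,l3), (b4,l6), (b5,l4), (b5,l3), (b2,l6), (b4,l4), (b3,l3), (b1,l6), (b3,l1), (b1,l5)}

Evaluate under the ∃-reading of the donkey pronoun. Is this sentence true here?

"it" takes "a loaf" as antecedent — a donkey pronoun bound across the clause boundary.
Weak reading: every baker b with some shaped-loaf has at least one shaped-loaf l such that baked(b,l).
Per baker: b1:✓  b2:✓  b3:✓  b4:✓  b5:✓
Every baker in the restrictor has a witness.

True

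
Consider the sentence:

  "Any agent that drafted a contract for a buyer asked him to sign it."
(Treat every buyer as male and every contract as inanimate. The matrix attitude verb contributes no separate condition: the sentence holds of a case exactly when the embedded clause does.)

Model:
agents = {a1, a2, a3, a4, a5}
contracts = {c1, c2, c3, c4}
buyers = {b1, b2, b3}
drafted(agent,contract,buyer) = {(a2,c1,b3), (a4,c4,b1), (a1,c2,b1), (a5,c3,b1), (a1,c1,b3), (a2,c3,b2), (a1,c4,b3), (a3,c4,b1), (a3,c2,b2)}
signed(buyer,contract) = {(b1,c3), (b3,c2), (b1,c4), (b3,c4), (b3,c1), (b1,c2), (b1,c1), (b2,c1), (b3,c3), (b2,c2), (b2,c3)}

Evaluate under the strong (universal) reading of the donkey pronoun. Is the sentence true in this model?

"him" takes "a buyer" as antecedent and "it" takes "a contract"; both are donkey pronouns co-varying with the restrictor.
Strong reading: for every (a,c,b) with drafted(a,c,b), signed(b,c).
Restrictor triples: (a1,c1,b3)→signed(b3,c1) ✓  (a1,c2,b1)→signed(b1,c2) ✓  (a1,c4,b3)→signed(b3,c4) ✓  (a2,c1,b3)→signed(b3,c1) ✓  (a2,c3,b2)→signed(b2,c3) ✓  (a3,c2,b2)→signed(b2,c2) ✓  (a3,c4,b1)→signed(b1,c4) ✓  (a4,c4,b1)→signed(b1,c4) ✓  (a5,c3,b1)→signed(b1,c3) ✓
Every restrictor triple satisfies the scope.

True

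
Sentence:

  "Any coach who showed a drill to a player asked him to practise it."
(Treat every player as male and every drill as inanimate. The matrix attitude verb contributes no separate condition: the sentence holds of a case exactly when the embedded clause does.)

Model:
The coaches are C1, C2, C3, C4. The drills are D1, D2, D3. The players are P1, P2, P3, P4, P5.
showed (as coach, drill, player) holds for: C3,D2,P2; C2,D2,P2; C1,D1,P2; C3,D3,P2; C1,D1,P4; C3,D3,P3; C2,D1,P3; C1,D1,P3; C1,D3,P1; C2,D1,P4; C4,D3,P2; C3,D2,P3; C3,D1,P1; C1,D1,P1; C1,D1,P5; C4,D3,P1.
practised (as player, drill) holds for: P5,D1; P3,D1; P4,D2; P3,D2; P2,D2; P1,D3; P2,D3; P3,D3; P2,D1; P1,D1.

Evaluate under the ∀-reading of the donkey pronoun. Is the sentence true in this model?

False

"him" takes "a player" as antecedent and "it" takes "a drill"; both are donkey pronouns co-varying with the restrictor.
Strong reading: for every (c,d,p) with showed(c,d,p), practised(p,d).
Restrictor triples: (C1,D1,P1)→practised(P1,D1) ✓  (C1,D1,P2)→practised(P2,D1) ✓  (C1,D1,P3)→practised(P3,D1) ✓  (C1,D1,P4)→practised(P4,D1) ✗  (C1,D1,P5)→practised(P5,D1) ✓  (C1,D3,P1)→practised(P1,D3) ✓  (C2,D1,P3)→practised(P3,D1) ✓  (C2,D1,P4)→practised(P4,D1) ✗  (C2,D2,P2)→practised(P2,D2) ✓  (C3,D1,P1)→practised(P1,D1) ✓  (C3,D2,P2)→practised(P2,D2) ✓  (C3,D2,P3)→practised(P3,D2) ✓  (C3,D3,P2)→practised(P2,D3) ✓  (C3,D3,P3)→practised(P3,D3) ✓  (C4,D3,P1)→practised(P1,D3) ✓  (C4,D3,P2)→practised(P2,D3) ✓
Counterexample: (C1,D1,P4) — practised(P4,D1) does not hold.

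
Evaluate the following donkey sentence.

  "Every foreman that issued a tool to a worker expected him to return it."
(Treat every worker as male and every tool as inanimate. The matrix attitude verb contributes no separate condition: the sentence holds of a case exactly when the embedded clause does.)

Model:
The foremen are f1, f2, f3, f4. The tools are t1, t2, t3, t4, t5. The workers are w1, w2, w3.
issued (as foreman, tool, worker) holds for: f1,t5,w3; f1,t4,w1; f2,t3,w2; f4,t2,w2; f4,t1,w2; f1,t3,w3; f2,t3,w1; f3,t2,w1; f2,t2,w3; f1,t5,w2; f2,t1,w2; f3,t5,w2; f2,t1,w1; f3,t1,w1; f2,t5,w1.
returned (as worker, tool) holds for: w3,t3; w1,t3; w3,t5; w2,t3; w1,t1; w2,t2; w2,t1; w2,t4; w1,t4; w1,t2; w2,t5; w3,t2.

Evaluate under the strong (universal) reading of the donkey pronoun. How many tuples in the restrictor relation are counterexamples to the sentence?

"him" takes "a worker" as antecedent and "it" takes "a tool"; both are donkey pronouns co-varying with the restrictor.
Strong reading: for every (f,t,w) with issued(f,t,w), returned(w,t).
Restrictor triples: (f1,t3,w3)→returned(w3,t3) ✓  (f1,t4,w1)→returned(w1,t4) ✓  (f1,t5,w2)→returned(w2,t5) ✓  (f1,t5,w3)→returned(w3,t5) ✓  (f2,t1,w1)→returned(w1,t1) ✓  (f2,t1,w2)→returned(w2,t1) ✓  (f2,t2,w3)→returned(w3,t2) ✓  (f2,t3,w1)→returned(w1,t3) ✓  (f2,t3,w2)→returned(w2,t3) ✓  (f2,t5,w1)→returned(w1,t5) ✗  (f3,t1,w1)→returned(w1,t1) ✓  (f3,t2,w1)→returned(w1,t2) ✓  (f3,t5,w2)→returned(w2,t5) ✓  (f4,t1,w2)→returned(w2,t1) ✓  (f4,t2,w2)→returned(w2,t2) ✓
Counterexamples (restrictor triples failing the scope): 1.

1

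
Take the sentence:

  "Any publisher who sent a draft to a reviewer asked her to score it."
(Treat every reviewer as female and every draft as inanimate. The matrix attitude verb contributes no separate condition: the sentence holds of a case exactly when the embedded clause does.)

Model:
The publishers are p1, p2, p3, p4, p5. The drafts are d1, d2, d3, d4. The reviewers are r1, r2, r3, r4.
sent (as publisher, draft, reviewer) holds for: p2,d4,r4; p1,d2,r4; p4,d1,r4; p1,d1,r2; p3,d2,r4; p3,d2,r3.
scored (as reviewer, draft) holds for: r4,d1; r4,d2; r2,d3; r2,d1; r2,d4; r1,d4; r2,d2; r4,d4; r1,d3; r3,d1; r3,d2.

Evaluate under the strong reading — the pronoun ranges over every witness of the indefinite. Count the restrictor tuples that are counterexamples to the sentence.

0

"her" takes "a reviewer" as antecedent and "it" takes "a draft"; both are donkey pronouns co-varying with the restrictor.
Strong reading: for every (p,d,r) with sent(p,d,r), scored(r,d).
Restrictor triples: (p1,d1,r2)→scored(r2,d1) ✓  (p1,d2,r4)→scored(r4,d2) ✓  (p2,d4,r4)→scored(r4,d4) ✓  (p3,d2,r3)→scored(r3,d2) ✓  (p3,d2,r4)→scored(r4,d2) ✓  (p4,d1,r4)→scored(r4,d1) ✓
Counterexamples (restrictor triples failing the scope): 0.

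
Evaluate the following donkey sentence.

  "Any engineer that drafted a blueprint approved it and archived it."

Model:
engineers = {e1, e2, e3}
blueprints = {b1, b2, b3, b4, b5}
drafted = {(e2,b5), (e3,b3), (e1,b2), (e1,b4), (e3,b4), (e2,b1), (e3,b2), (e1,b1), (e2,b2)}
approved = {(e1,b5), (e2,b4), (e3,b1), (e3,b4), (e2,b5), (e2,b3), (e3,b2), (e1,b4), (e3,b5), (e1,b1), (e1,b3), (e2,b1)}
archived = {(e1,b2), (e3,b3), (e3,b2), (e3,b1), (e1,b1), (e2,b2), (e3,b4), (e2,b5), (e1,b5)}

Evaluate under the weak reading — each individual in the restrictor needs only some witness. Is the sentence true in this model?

"it" takes "a blueprint" as antecedent — a donkey pronoun bound across the clause boundary.
Weak reading: every engineer e with some drafted-blueprint has at least one drafted-blueprint b such that approved(e,b) ∧ archived(e,b).
Per engineer: e1:✓  e2:✓  e3:✓
Every engineer in the restrictor has a witness.

True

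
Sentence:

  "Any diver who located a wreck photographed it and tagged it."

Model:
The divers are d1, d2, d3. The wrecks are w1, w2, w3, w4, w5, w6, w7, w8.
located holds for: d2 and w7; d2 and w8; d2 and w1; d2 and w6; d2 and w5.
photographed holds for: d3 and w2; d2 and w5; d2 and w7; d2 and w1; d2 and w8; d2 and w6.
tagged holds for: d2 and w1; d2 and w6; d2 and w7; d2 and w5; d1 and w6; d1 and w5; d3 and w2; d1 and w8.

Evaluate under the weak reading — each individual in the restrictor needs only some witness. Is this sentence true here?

"it" takes "a wreck" as antecedent — a donkey pronoun bound across the clause boundary.
Weak reading: every diver d with some located-wreck has at least one located-wreck w such that photographed(d,w) ∧ tagged(d,w).
Per diver: d2:✓
Every diver in the restrictor has a witness.

True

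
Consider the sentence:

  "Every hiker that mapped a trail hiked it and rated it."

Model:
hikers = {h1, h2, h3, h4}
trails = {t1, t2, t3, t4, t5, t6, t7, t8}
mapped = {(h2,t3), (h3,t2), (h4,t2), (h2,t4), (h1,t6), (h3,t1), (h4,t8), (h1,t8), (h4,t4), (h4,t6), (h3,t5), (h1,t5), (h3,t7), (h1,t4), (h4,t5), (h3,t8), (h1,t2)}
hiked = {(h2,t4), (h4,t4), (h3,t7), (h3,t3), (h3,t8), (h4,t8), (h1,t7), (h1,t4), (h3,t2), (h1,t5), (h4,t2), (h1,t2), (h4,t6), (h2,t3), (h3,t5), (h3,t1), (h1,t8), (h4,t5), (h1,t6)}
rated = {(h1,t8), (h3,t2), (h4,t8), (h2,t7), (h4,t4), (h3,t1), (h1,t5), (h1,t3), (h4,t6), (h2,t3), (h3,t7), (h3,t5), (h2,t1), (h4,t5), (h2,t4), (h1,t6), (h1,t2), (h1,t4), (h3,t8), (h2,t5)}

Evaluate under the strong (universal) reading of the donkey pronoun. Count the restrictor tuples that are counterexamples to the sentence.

"it" takes "a trail" as antecedent — a donkey pronoun bound across the clause boundary.
Strong reading: for every (h,t) with mapped(h,t), hiked(h,t) ∧ rated(h,t).
Restrictor pairs: (h1,t2) ✓  (h1,t4) ✓  (h1,t5) ✓  (h1,t6) ✓  (h1,t8) ✓  (h2,t3) ✓  (h2,t4) ✓  (h3,t1) ✓  (h3,t2) ✓  (h3,t5) ✓  (h3,t7) ✓  (h3,t8) ✓  (h4,t2) ✗  (h4,t4) ✓  (h4,t5) ✓  (h4,t6) ✓  (h4,t8) ✓
Counterexamples (restrictor pairs failing the scope): 1.

1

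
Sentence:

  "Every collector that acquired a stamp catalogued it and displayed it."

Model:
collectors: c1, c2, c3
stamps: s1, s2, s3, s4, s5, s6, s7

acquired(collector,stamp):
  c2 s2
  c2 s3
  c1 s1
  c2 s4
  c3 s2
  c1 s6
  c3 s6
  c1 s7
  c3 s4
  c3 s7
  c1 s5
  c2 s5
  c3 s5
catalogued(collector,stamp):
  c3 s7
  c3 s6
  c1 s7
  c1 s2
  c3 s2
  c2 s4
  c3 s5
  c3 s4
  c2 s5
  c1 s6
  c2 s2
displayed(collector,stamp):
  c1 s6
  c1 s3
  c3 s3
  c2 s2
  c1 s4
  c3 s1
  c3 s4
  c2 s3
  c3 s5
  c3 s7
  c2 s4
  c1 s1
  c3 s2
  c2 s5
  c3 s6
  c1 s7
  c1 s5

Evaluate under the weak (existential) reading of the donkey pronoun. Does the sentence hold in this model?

True

"it" takes "a stamp" as antecedent — a donkey pronoun bound across the clause boundary.
Weak reading: every collector c with some acquired-stamp has at least one acquired-stamp s such that catalogued(c,s) ∧ displayed(c,s).
Per collector: c1:✓  c2:✓  c3:✓
Every collector in the restrictor has a witness.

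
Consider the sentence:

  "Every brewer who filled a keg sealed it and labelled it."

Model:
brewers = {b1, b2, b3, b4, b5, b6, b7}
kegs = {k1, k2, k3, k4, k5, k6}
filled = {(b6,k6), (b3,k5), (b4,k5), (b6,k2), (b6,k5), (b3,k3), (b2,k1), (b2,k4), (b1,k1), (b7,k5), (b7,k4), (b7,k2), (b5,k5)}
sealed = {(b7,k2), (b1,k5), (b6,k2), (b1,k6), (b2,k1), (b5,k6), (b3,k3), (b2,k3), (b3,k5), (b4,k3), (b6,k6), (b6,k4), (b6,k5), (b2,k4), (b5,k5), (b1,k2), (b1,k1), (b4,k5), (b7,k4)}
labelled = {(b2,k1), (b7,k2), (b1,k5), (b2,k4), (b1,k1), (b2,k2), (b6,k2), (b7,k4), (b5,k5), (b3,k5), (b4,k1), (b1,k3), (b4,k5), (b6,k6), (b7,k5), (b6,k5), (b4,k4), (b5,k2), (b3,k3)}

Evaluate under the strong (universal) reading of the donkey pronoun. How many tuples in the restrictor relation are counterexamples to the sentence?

"it" takes "a keg" as antecedent — a donkey pronoun bound across the clause boundary.
Strong reading: for every (b,k) with filled(b,k), sealed(b,k) ∧ labelled(b,k).
Restrictor pairs: (b1,k1) ✓  (b2,k1) ✓  (b2,k4) ✓  (b3,k3) ✓  (b3,k5) ✓  (b4,k5) ✓  (b5,k5) ✓  (b6,k2) ✓  (b6,k5) ✓  (b6,k6) ✓  (b7,k2) ✓  (b7,k4) ✓  (b7,k5) ✗
Counterexamples (restrictor pairs failing the scope): 1.

1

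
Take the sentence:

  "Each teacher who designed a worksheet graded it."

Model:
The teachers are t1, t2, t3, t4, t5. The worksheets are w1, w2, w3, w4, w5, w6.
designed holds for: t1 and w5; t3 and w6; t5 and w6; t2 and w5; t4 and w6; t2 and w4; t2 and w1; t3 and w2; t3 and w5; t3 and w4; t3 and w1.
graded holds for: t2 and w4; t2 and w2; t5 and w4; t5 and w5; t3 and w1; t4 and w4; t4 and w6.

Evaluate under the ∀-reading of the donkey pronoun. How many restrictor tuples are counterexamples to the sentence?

8

"it" takes "a worksheet" as antecedent — a donkey pronoun bound across the clause boundary.
Strong reading: for every (t,w) with designed(t,w), graded(t,w).
Restrictor pairs: (t1,w5) ✗  (t2,w1) ✗  (t2,w4) ✓  (t2,w5) ✗  (t3,w1) ✓  (t3,w2) ✗  (t3,w4) ✗  (t3,w5) ✗  (t3,w6) ✗  (t4,w6) ✓  (t5,w6) ✗
Counterexamples (restrictor pairs failing the scope): 8.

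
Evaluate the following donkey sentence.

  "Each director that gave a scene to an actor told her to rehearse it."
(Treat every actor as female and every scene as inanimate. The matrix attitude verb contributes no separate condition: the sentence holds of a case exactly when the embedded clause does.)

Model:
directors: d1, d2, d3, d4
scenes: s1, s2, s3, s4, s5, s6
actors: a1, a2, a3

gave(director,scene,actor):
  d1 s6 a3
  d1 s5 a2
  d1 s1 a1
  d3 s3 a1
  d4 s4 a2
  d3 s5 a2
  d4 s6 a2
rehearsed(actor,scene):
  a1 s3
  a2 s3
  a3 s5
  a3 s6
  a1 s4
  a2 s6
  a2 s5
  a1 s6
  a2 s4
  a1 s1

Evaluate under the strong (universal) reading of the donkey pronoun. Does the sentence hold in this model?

True

"her" takes "an actor" as antecedent and "it" takes "a scene"; both are donkey pronouns co-varying with the restrictor.
Strong reading: for every (d,s,a) with gave(d,s,a), rehearsed(a,s).
Restrictor triples: (d1,s1,a1)→rehearsed(a1,s1) ✓  (d1,s5,a2)→rehearsed(a2,s5) ✓  (d1,s6,a3)→rehearsed(a3,s6) ✓  (d3,s3,a1)→rehearsed(a1,s3) ✓  (d3,s5,a2)→rehearsed(a2,s5) ✓  (d4,s4,a2)→rehearsed(a2,s4) ✓  (d4,s6,a2)→rehearsed(a2,s6) ✓
Every restrictor triple satisfies the scope.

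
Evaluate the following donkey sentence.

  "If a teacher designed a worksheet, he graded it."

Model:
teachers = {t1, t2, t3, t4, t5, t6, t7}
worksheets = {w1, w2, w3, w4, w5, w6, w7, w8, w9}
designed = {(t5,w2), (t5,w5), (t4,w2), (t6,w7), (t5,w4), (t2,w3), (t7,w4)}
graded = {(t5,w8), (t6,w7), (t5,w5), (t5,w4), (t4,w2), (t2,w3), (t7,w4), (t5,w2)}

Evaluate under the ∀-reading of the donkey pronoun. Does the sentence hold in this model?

True

"it" takes "a worksheet" as antecedent — a donkey pronoun bound across the clause boundary.
Strong reading: for every (t,w) with designed(t,w), graded(t,w).
Restrictor pairs: (t2,w3) ✓  (t4,w2) ✓  (t5,w2) ✓  (t5,w4) ✓  (t5,w5) ✓  (t6,w7) ✓  (t7,w4) ✓
Every restrictor pair satisfies the scope.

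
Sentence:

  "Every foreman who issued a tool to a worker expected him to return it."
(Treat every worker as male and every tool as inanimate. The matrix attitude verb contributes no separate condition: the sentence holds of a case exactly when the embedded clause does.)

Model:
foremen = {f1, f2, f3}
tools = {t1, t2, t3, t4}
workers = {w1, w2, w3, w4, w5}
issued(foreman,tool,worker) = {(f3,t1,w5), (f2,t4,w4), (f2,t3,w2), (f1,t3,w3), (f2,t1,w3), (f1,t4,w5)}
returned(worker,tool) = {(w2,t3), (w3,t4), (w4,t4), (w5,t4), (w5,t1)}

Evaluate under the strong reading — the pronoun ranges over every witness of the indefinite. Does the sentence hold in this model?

"him" takes "a worker" as antecedent and "it" takes "a tool"; both are donkey pronouns co-varying with the restrictor.
Strong reading: for every (f,t,w) with issued(f,t,w), returned(w,t).
Restrictor triples: (f1,t3,w3)→returned(w3,t3) ✗  (f1,t4,w5)→returned(w5,t4) ✓  (f2,t1,w3)→returned(w3,t1) ✗  (f2,t3,w2)→returned(w2,t3) ✓  (f2,t4,w4)→returned(w4,t4) ✓  (f3,t1,w5)→returned(w5,t1) ✓
Counterexample: (f1,t3,w3) — returned(w3,t3) does not hold.

False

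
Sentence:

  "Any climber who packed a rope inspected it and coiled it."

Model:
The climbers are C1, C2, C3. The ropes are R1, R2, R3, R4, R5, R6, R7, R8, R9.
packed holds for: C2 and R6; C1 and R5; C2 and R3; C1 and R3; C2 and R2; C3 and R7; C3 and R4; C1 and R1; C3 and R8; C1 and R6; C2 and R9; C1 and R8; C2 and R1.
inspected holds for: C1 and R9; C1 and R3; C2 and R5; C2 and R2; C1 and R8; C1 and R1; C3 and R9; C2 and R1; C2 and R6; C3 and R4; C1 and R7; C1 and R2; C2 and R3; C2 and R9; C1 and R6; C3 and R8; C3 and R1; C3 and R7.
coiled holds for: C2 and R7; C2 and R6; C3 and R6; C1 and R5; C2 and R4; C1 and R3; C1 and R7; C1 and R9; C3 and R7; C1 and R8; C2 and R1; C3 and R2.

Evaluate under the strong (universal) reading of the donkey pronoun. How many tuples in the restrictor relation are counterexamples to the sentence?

"it" takes "a rope" as antecedent — a donkey pronoun bound across the clause boundary.
Strong reading: for every (c,r) with packed(c,r), inspected(c,r) ∧ coiled(c,r).
Restrictor pairs: (C1,R1) ✗  (C1,R3) ✓  (C1,R5) ✗  (C1,R6) ✗  (C1,R8) ✓  (C2,R1) ✓  (C2,R2) ✗  (C2,R3) ✗  (C2,R6) ✓  (C2,R9) ✗  (C3,R4) ✗  (C3,R7) ✓  (C3,R8) ✗
Counterexamples (restrictor pairs failing the scope): 8.

8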